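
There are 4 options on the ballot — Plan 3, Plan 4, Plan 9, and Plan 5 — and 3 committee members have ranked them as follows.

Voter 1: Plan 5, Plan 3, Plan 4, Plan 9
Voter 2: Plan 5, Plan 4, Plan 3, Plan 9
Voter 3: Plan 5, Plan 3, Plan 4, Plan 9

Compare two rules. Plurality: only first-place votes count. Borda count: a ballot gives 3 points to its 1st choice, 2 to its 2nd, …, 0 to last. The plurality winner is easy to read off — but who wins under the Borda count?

Plurality first-place counts: Plan 3 0, Plan 4 0, Plan 9 0, Plan 5 3 → Plan 5.
Borda totals: Plan 3 5, Plan 4 4, Plan 9 0, Plan 5 9 → Plan 5.

Plan 5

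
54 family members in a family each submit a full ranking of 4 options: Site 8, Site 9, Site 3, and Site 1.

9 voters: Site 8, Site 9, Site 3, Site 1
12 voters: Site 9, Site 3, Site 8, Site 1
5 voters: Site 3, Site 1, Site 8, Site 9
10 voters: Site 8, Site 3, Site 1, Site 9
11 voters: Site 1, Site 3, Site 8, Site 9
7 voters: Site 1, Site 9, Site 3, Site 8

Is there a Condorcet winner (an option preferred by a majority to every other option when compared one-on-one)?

No

Head-to-head results (54 voters total):
Site 8 vs Site 9: Site 8 wins 35–19.
Site 8 vs Site 3: Site 3 wins 35–19.
Site 8 vs Site 1: Site 8 wins 31–23.
Site 9 vs Site 3: Site 9 wins 28–26.
Site 9 vs Site 1: Site 1 wins 33–21.
Site 3 vs Site 1: Site 3 wins 36–18.
No candidate beats all others: Site 8 beats Site 9 beats Site 3 beats Site 8, a majority cycle.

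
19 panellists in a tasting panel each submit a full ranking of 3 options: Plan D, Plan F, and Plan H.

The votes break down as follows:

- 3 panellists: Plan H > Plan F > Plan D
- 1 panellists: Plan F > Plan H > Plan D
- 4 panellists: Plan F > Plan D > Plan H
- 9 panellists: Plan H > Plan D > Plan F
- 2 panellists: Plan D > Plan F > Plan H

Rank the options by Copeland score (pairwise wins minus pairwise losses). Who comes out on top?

Plan H

Pairwise results:
  Plan D vs Plan F: Plan D wins 11–8.
  Plan D vs Plan H: Plan H wins 13–6.
  Plan F vs Plan H: Plan H wins 12–7.
Copeland scores (wins − losses):
  Plan D: 1 − 1 = 0
  Plan F: 0 − 2 = -2
  Plan H: 2 − 0 = 2
Plan H has the best Copeland score.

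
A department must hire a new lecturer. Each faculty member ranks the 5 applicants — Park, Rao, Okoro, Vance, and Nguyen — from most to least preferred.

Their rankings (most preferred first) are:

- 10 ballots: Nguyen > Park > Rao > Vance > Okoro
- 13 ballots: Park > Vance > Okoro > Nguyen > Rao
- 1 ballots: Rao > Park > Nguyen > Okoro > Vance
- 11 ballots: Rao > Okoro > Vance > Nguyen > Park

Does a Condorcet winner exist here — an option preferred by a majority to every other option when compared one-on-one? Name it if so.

Head-to-head results (35 voters total):
Park vs Rao: Park wins 23–12.
Park vs Okoro: Park wins 24–11.
Park vs Vance: Park wins 24–11.
Park vs Nguyen: Nguyen wins 21–14.
Rao vs Okoro: Rao wins 22–13.
Rao vs Vance: Rao wins 22–13.
Rao vs Nguyen: Nguyen wins 23–12.
Okoro vs Vance: Vance wins 23–12.
Okoro vs Nguyen: Okoro wins 24–11.
Vance vs Nguyen: Vance wins 24–11.
No candidate beats all others: Park beats Okoro beats Nguyen beats Park, a majority cycle.

None — there is no Condorcet winner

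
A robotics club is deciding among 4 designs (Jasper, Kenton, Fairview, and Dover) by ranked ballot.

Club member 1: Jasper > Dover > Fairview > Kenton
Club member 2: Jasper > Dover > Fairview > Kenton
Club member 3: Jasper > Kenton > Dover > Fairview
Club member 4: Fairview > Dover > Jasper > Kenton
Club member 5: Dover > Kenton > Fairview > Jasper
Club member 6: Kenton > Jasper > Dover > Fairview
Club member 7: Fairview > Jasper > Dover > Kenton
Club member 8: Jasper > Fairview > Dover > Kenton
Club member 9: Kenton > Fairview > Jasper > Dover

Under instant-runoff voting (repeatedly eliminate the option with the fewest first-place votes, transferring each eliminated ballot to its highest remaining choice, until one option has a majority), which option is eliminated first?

Round 1: Jasper 4, Kenton 2, Fairview 2, Dover 1. Dover has the fewest and is eliminated.
Round 2: Jasper 4, Kenton 3, Fairview 2. Fairview has the fewest and is eliminated.
Round 3: Jasper 6, Kenton 3. Jasper has a majority.

Dover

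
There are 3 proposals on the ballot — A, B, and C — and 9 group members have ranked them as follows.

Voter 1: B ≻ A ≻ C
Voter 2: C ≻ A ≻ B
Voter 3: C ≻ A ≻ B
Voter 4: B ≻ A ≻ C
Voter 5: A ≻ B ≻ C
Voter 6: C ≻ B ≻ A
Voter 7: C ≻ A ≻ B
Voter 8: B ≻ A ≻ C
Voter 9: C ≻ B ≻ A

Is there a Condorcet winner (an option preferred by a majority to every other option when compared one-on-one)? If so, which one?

Head-to-head results (9 voters total):
A vs B: B wins 5–4.
A vs C: C wins 5–4.
B vs C: C wins 5–4.
C beats each rival — A (5–4), B (5–4) — so C is the Condorcet winner.

C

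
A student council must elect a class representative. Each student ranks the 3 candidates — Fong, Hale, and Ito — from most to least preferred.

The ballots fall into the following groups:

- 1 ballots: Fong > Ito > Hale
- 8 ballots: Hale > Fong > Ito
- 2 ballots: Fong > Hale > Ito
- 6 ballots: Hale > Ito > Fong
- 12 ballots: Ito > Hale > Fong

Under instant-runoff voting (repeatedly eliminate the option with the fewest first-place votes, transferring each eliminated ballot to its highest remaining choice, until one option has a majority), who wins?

Round 1: Hale 14, Ito 12, Fong 3. Fong has the fewest and is eliminated.
Round 2: Hale 16, Ito 13. Hale has a majority.

Hale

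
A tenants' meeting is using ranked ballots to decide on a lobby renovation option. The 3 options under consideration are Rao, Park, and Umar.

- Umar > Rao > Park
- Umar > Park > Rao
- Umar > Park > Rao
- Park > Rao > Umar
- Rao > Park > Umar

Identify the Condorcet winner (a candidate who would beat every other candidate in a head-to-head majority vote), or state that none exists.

Head-to-head results (5 voters total):
Rao vs Park: Park wins 3–2.
Rao vs Umar: Umar wins 3–2.
Park vs Umar: Umar wins 3–2.
Umar beats each rival — Rao (3–2), Park (3–2) — so Umar is the Condorcet winner.

Umar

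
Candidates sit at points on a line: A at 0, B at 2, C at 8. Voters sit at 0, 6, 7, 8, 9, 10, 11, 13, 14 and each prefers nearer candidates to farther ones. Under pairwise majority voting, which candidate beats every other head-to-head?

With single-peaked preferences on a line, the Condorcet winner is the candidate closest to the median voter.
The median voter (position 9) is closest to C at 8.
Check: C vs B — voters closer to C: 8 of 9.

C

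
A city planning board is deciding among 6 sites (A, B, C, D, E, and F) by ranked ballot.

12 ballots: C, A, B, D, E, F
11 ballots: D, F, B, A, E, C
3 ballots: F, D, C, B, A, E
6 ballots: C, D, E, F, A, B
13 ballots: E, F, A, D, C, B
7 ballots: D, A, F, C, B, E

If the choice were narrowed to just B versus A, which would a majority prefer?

A

Ballots ranking B above A: 11+3 = 14.
Ballots ranking A above B: 12+6+13+7 = 38.
A wins the head-to-head, 38–14.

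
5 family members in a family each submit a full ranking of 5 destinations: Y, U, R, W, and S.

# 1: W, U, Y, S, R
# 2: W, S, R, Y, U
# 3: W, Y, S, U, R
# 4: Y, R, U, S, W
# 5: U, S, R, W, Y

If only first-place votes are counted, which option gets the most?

W

First-place vote totals:
  Y: 1
  U: 1
  R: 0
  W: 3
  S: 0
W has the most first-place votes.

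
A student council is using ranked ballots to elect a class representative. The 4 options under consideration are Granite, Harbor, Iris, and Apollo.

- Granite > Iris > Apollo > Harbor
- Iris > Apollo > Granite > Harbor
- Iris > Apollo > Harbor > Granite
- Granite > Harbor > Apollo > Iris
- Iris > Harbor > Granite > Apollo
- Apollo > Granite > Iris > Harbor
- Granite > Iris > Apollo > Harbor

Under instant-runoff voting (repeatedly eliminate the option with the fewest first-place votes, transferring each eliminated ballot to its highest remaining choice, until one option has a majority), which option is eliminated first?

Round 1: Granite 3, Iris 3, Apollo 1, Harbor 0. Harbor has the fewest and is eliminated.
Round 2: Granite 3, Iris 3, Apollo 1. Apollo has the fewest and is eliminated.
Round 3: Granite 4, Iris 3. Granite has a majority.

Harbor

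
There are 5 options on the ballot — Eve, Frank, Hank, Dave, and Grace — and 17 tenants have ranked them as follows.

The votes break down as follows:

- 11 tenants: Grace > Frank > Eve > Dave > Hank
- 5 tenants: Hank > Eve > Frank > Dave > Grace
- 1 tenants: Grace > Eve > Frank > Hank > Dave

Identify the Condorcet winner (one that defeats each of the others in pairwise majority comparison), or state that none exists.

Grace

Head-to-head results (17 voters total):
Eve vs Frank: Frank wins 11–6.
Eve vs Hank: Eve wins 12–5.
Eve vs Dave: Eve wins 17–0.
Eve vs Grace: Grace wins 12–5.
Frank vs Hank: Frank wins 12–5.
Frank vs Dave: Frank wins 17–0.
Frank vs Grace: Grace wins 12–5.
Hank vs Dave: Dave wins 11–6.
Hank vs Grace: Grace wins 12–5.
Dave vs Grace: Grace wins 12–5.
Grace beats each rival — Eve (12–5), Frank (12–5), Hank (12–5), Dave (12–5) — so Grace is the Condorcet winner.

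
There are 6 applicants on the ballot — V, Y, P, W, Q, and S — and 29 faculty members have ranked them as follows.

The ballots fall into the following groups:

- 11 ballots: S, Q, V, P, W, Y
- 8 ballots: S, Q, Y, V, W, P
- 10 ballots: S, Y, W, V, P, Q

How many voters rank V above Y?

11

Ballots ranking V above Y: 11.
Ballots ranking Y above V: 8+10 = 18.
So 11 of 29 voters prefer V to Y.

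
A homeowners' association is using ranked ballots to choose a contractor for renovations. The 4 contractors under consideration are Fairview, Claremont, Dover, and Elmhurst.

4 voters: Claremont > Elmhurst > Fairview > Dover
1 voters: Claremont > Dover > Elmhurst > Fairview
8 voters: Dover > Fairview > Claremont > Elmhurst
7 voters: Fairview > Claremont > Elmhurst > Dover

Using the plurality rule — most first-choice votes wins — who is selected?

First-place vote totals:
  Fairview: 7
  Claremont: 5
  Dover: 8
  Elmhurst: 0
Dover has the most first-place votes.

Dover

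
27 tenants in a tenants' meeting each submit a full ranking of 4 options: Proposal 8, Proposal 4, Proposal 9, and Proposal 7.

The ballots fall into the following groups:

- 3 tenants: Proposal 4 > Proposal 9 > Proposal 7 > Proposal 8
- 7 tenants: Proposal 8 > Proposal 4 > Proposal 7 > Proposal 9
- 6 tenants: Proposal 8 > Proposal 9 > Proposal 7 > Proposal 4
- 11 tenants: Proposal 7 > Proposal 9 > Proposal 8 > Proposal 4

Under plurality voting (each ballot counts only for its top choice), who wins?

First-place vote totals:
  Proposal 8: 13
  Proposal 4: 3
  Proposal 9: 0
  Proposal 7: 11
Proposal 8 has the most first-place votes.

Proposal 8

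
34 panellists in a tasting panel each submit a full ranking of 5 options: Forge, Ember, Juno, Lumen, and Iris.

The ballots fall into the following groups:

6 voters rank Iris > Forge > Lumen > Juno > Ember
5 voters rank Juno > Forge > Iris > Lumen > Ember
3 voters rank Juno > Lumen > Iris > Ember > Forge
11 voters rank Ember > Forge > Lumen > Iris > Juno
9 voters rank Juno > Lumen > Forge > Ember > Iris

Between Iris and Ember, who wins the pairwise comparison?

Ember

Ballots ranking Iris above Ember: 6+5+3 = 14.
Ballots ranking Ember above Iris: 11+9 = 20.
Ember wins the head-to-head, 20–14.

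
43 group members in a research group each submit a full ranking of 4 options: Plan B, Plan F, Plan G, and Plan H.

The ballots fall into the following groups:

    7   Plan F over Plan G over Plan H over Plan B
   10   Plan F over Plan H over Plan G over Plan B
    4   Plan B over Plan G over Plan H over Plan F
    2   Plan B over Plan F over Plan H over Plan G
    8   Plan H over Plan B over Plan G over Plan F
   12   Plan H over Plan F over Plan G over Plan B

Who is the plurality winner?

First-place vote totals:
  Plan B: 6
  Plan F: 17
  Plan G: 0
  Plan H: 20
Plan H has the most first-place votes.

Plan H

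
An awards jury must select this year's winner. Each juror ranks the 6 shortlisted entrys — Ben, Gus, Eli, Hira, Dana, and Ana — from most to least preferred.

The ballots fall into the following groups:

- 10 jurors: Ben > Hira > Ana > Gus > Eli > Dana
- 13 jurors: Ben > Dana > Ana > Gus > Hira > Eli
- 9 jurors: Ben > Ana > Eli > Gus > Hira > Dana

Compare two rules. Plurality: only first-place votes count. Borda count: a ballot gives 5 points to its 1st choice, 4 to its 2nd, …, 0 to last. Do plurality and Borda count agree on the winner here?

Yes

Plurality first-place counts: Ben 32, Gus 0, Eli 0, Hira 0, Dana 0, Ana 0 → Ben.
Borda totals: Ben 160, Gus 64, Eli 37, Hira 62, Dana 52, Ana 105 → Ben.
The two rules agree on Ben.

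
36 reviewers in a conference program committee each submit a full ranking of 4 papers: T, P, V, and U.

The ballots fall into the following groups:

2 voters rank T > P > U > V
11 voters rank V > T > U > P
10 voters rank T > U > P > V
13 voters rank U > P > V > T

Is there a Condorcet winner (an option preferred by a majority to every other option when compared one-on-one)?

Head-to-head results (36 voters total):
T vs P: T wins 23–13.
T vs V: V wins 24–12.
T vs U: T wins 23–13.
P vs V: P wins 25–11.
P vs U: U wins 34–2.
V vs U: U wins 25–11.
No candidate beats all others: T beats P beats V beats T, a majority cycle.

No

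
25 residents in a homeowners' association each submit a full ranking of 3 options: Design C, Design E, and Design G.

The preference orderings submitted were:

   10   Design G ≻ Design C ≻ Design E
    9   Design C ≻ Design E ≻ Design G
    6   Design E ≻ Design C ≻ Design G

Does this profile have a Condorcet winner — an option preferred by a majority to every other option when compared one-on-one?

Yes

Head-to-head results (25 voters total):
Design C vs Design E: Design C wins 19–6.
Design C vs Design G: Design C wins 15–10.
Design E vs Design G: Design E wins 15–10.
Design C beats each rival — Design E (19–6), Design G (15–10) — so Design C is the Condorcet winner.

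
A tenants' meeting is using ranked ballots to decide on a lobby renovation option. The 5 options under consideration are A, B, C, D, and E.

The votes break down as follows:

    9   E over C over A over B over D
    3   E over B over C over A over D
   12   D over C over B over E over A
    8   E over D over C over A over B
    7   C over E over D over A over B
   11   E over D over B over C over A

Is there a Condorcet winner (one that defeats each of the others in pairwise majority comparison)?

Yes

Head-to-head results (50 voters total):
A vs B: B wins 26–24.
A vs C: C wins 50–0.
A vs D: D wins 38–12.
A vs E: E wins 50–0.
B vs C: C wins 36–14.
B vs D: D wins 38–12.
B vs E: E wins 38–12.
C vs D: D wins 31–19.
C vs E: E wins 31–19.
D vs E: E wins 38–12.
E beats each rival — A (50–0), B (38–12), C (31–19), D (38–12) — so E is the Condorcet winner.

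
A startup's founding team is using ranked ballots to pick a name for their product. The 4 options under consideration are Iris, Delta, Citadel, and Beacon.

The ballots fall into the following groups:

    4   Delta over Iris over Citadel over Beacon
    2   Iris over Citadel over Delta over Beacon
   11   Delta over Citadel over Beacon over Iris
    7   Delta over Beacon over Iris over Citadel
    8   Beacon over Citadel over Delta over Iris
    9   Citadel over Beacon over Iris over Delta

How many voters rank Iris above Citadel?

Ballots ranking Iris above Citadel: 4+2+7 = 13.
Ballots ranking Citadel above Iris: 11+8+9 = 28.
So 13 of 41 voters prefer Iris to Citadel.

13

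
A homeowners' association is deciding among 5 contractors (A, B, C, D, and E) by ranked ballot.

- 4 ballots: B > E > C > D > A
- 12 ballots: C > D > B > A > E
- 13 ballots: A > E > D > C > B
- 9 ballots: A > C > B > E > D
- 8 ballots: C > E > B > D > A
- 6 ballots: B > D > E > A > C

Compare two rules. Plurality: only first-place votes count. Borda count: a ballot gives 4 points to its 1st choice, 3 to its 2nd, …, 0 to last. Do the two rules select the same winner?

No

Plurality first-place counts: A 22, B 10, C 20, D 0, E 0 → A.
Borda totals: A 106, B 98, C 128, D 92, E 96 → C.
The two rules disagree: plurality picks A, Borda picks C.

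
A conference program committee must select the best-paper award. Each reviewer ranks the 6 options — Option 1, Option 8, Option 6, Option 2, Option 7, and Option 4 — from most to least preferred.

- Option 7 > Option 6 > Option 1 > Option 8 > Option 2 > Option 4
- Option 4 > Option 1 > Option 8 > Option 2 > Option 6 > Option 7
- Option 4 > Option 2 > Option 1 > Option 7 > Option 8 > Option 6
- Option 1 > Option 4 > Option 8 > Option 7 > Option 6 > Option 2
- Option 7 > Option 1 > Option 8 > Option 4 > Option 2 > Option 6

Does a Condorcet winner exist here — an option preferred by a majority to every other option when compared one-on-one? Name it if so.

Head-to-head results (5 voters total):
Option 1 vs Option 8: Option 1 wins 5–0.
Option 1 vs Option 6: Option 1 wins 4–1.
Option 1 vs Option 2: Option 1 wins 4–1.
Option 1 vs Option 7: Option 1 wins 3–2.
Option 1 vs Option 4: Option 1 wins 3–2.
Option 8 vs Option 6: Option 8 wins 4–1.
Option 8 vs Option 2: Option 8 wins 4–1.
Option 8 vs Option 7: Option 7 wins 3–2.
Option 8 vs Option 4: Option 4 wins 3–2.
Option 6 vs Option 2: Option 2 wins 3–2.
Option 6 vs Option 7: Option 7 wins 4–1.
Option 6 vs Option 4: Option 4 wins 4–1.
Option 2 vs Option 7: Option 7 wins 3–2.
Option 2 vs Option 4: Option 4 wins 4–1.
Option 7 vs Option 4: Option 4 wins 3–2.
Option 1 beats each rival — Option 8 (5–0), Option 6 (4–1), Option 2 (4–1), Option 7 (3–2), Option 4 (3–2) — so Option 1 is the Condorcet winner.

Option 1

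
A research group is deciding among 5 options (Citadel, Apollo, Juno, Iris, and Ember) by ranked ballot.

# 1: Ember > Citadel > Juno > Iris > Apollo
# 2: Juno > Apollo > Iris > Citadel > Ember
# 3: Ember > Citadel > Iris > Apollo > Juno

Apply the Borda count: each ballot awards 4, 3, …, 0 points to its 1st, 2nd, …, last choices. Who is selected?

Ember

Borda scores:
  Citadel: 3 + 1 + 3 = 7
  Apollo: 0 + 3 + 1 = 4
  Juno: 2 + 4 + 0 = 6
  Iris: 1 + 2 + 2 = 5
  Ember: 4 + 0 + 4 = 8
Ember has the highest total.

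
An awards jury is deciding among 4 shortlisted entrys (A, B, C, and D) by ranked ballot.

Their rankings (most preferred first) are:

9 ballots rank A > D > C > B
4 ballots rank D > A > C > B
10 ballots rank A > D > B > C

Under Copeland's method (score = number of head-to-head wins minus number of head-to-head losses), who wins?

A

Pairwise results:
  A vs B: A wins 23–0.
  A vs C: A wins 23–0.
  A vs D: A wins 19–4.
  B vs C: C wins 13–10.
  B vs D: D wins 23–0.
  C vs D: D wins 23–0.
Copeland scores (wins − losses):
  A: 3 − 0 = 3
  B: 0 − 3 = -3
  C: 1 − 2 = -1
  D: 2 − 1 = 1
A has the best Copeland score.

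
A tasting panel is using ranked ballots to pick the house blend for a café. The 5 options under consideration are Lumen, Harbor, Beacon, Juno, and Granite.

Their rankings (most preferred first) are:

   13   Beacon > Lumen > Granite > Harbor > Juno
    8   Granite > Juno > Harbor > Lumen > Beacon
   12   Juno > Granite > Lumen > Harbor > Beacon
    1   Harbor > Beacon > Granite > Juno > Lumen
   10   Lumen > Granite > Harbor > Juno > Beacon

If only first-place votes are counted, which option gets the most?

Beacon

First-place vote totals:
  Lumen: 10
  Harbor: 1
  Beacon: 13
  Juno: 12
  Granite: 8
Beacon has the most first-place votes.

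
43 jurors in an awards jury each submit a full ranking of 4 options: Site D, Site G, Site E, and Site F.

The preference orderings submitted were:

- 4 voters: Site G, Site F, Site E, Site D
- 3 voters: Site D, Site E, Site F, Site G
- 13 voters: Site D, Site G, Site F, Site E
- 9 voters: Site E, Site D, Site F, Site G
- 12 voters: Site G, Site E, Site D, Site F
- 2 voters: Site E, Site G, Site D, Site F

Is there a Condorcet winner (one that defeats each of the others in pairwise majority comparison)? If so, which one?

Head-to-head results (43 voters total):
Site D vs Site G: Site D wins 25–18.
Site D vs Site E: Site E wins 27–16.
Site D vs Site F: Site D wins 39–4.
Site G vs Site E: Site G wins 29–14.
Site G vs Site F: Site G wins 31–12.
Site E vs Site F: Site E wins 26–17.
No candidate beats all others: Site D beats Site G beats Site E beats Site D, a majority cycle.

None — there is no Condorcet winner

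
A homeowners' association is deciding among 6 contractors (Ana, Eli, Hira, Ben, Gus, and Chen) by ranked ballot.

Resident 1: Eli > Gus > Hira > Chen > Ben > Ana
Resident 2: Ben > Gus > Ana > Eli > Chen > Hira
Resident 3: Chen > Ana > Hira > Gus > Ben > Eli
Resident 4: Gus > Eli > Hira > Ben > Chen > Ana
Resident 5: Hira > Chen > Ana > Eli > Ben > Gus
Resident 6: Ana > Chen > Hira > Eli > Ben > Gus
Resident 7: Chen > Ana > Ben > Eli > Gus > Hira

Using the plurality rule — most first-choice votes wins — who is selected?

First-place vote totals:
  Ana: 1
  Eli: 1
  Hira: 1
  Ben: 1
  Gus: 1
  Chen: 2
Chen has the most first-place votes.

Chen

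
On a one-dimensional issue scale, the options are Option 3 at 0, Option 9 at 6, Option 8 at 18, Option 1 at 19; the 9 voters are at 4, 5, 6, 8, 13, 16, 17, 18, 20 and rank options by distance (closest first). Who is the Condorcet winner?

With single-peaked preferences on a line, the Condorcet winner is the candidate closest to the median voter.
The median voter (position 13) is closest to Option 8 at 18.
Check: Option 8 vs Option 3 — voters closer to Option 8: 5 of 9.

Option 8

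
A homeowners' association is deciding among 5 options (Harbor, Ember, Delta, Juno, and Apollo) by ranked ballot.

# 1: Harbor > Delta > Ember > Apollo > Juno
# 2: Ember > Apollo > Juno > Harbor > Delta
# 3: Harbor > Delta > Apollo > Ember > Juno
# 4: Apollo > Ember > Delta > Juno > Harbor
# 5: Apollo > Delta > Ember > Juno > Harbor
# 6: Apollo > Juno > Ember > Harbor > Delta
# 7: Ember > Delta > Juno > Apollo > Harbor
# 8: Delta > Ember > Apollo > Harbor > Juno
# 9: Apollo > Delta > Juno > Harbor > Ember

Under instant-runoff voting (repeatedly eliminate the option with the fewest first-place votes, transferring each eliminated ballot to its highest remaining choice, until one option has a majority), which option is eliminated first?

Round 1: Apollo 4, Harbor 2, Ember 2, Delta 1, Juno 0. Juno has the fewest and is eliminated.
Round 2: Apollo 4, Harbor 2, Ember 2, Delta 1. Delta has the fewest and is eliminated.
Round 3: Apollo 4, Ember 3, Harbor 2. Harbor has the fewest and is eliminated.
Round 4: Apollo 5, Ember 4. Apollo has a majority.

Juno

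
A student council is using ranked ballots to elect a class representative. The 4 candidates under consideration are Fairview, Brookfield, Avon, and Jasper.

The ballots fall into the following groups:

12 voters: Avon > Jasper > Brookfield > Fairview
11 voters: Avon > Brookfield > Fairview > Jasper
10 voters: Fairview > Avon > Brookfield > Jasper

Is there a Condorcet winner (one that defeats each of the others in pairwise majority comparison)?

Head-to-head results (33 voters total):
Fairview vs Brookfield: Brookfield wins 23–10.
Fairview vs Avon: Avon wins 23–10.
Fairview vs Jasper: Fairview wins 21–12.
Brookfield vs Avon: Avon wins 33–0.
Brookfield vs Jasper: Brookfield wins 21–12.
Avon vs Jasper: Avon wins 33–0.
Avon beats each rival — Fairview (23–10), Brookfield (33–0), Jasper (33–0) — so Avon is the Condorcet winner.

Yes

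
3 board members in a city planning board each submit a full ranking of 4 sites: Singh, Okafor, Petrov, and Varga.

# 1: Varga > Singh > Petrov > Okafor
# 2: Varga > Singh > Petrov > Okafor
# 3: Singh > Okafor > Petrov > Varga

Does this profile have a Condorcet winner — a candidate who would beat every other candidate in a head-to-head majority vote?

Head-to-head results (3 voters total):
Singh vs Okafor: Singh wins 3–0.
Singh vs Petrov: Singh wins 3–0.
Singh vs Varga: Varga wins 2–1.
Okafor vs Petrov: Petrov wins 2–1.
Okafor vs Varga: Varga wins 2–1.
Petrov vs Varga: Varga wins 2–1.
Varga beats each rival — Singh (2–1), Okafor (2–1), Petrov (2–1) — so Varga is the Condorcet winner.

Yes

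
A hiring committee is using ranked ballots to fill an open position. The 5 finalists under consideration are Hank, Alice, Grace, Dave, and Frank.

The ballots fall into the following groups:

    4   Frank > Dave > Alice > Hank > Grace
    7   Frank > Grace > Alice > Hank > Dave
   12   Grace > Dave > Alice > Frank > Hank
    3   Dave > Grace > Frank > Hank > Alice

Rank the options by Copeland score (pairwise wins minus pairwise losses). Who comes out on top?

Pairwise results:
  Hank vs Alice: Alice wins 23–3.
  Hank vs Grace: Grace wins 22–4.
  Hank vs Dave: Dave wins 19–7.
  Hank vs Frank: Frank wins 26–0.
  Alice vs Grace: Grace wins 22–4.
  Alice vs Dave: Dave wins 19–7.
  Alice vs Frank: Frank wins 14–12.
  Grace vs Dave: Grace wins 19–7.
  Grace vs Frank: Grace wins 15–11.
  Dave vs Frank: Dave wins 15–11.
Copeland scores (wins − losses):
  Hank: 0 − 4 = -4
  Alice: 1 − 3 = -2
  Grace: 4 − 0 = 4
  Dave: 3 − 1 = 2
  Frank: 2 − 2 = 0
Grace has the best Copeland score.

Grace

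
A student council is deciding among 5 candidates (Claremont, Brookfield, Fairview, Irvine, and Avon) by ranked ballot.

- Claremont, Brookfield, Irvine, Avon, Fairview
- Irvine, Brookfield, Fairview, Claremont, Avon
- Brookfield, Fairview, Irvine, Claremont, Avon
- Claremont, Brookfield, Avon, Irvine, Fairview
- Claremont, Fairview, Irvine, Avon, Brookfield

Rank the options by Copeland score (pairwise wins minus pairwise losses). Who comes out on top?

Pairwise results:
  Claremont vs Brookfield: Claremont wins 3–2.
  Claremont vs Fairview: Claremont wins 3–2.
  Claremont vs Irvine: Claremont wins 3–2.
  Claremont vs Avon: Claremont wins 5–0.
  Brookfield vs Fairview: Brookfield wins 4–1.
  Brookfield vs Irvine: Brookfield wins 3–2.
  Brookfield vs Avon: Brookfield wins 4–1.
  Fairview vs Irvine: Irvine wins 3–2.
  Fairview vs Avon: Fairview wins 3–2.
  Irvine vs Avon: Irvine wins 4–1.
Copeland scores (wins − losses):
  Claremont: 4 − 0 = 4
  Brookfield: 3 − 1 = 2
  Fairview: 1 − 3 = -2
  Irvine: 2 − 2 = 0
  Avon: 0 − 4 = -4
Claremont has the best Copeland score.

Claremont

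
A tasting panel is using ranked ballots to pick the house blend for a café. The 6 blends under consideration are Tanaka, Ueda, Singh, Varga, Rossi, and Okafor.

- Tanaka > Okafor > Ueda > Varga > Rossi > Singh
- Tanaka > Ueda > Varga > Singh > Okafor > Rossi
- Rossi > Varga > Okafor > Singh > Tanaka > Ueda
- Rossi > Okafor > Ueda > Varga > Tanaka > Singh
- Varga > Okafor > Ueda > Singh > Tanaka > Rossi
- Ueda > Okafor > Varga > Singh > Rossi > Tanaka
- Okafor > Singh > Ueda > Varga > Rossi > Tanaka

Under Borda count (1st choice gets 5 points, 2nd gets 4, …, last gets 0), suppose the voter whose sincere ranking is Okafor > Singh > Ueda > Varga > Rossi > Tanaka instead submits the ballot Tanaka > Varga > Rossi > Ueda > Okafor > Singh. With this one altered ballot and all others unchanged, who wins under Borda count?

Borda totals with the altered ballot: Tanaka 18, Ueda 20, Singh 8, Varga 23, Rossi 15, Okafor 21.
The switch changes the winner from Okafor to Varga.

Varga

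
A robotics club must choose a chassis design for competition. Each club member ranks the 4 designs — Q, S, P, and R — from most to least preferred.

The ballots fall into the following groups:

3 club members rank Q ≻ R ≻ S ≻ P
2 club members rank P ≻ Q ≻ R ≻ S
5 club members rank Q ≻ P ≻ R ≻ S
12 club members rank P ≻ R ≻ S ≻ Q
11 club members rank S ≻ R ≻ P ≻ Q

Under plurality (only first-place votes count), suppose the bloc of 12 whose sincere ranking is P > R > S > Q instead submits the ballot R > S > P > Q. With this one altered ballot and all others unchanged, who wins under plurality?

First-place totals with the altered ballot: Q 8, S 11, P 2, R 12.
The switch changes the winner from P to R.

R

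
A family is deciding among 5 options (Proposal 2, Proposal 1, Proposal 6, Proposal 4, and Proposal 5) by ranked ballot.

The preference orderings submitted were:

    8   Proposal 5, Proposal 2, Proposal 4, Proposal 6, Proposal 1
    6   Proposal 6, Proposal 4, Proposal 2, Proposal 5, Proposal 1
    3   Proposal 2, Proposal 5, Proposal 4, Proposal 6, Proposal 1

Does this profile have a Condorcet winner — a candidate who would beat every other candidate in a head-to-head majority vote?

Yes

Head-to-head results (17 voters total):
Proposal 2 vs Proposal 1: Proposal 2 wins 17–0.
Proposal 2 vs Proposal 6: Proposal 2 wins 11–6.
Proposal 2 vs Proposal 4: Proposal 2 wins 11–6.
Proposal 2 vs Proposal 5: Proposal 2 wins 9–8.
Proposal 1 vs Proposal 6: Proposal 6 wins 17–0.
Proposal 1 vs Proposal 4: Proposal 4 wins 17–0.
Proposal 1 vs Proposal 5: Proposal 5 wins 17–0.
Proposal 6 vs Proposal 4: Proposal 4 wins 11–6.
Proposal 6 vs Proposal 5: Proposal 5 wins 11–6.
Proposal 4 vs Proposal 5: Proposal 5 wins 11–6.
Proposal 2 beats each rival — Proposal 1 (17–0), Proposal 6 (11–6), Proposal 4 (11–6), Proposal 5 (9–8) — so Proposal 2 is the Condorcet winner.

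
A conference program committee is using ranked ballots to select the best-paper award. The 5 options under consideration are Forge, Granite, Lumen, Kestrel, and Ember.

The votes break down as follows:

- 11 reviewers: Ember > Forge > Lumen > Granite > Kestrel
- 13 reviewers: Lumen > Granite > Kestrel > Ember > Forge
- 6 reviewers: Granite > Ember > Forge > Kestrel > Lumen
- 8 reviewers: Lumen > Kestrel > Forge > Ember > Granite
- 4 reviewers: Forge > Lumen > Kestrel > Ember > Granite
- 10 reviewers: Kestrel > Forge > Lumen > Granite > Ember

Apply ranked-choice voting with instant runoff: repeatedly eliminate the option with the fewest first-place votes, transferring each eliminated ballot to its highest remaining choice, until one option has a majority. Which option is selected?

Round 1: Lumen 21, Ember 11, Kestrel 10, Granite 6, Forge 4. Forge has the fewest and is eliminated.
Round 2: Lumen 25, Ember 11, Kestrel 10, Granite 6. Granite has the fewest and is eliminated.
Round 3: Lumen 25, Ember 17, Kestrel 10. Kestrel has the fewest and is eliminated.
Round 4: Lumen 35, Ember 17. Lumen has a majority.

Lumen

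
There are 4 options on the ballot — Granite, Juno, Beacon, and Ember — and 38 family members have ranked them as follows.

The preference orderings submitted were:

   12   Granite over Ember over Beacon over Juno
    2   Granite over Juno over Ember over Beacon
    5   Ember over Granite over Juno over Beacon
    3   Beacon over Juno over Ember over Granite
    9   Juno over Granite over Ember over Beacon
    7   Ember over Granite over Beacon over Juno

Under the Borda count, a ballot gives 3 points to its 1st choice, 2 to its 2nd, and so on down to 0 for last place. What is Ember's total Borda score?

74

Borda scores:
  Granite: 12·3 + 2·3 + 5·2 + 3·0 + 9·2 + 7·2 = 84
  Juno: 12·0 + 2·2 + 5·1 + 3·2 + 9·3 + 7·0 = 42
  Beacon: 12·1 + 2·0 + 5·0 + 3·3 + 9·0 + 7·1 = 28
  Ember: 12·2 + 2·1 + 5·3 + 3·1 + 9·1 + 7·3 = 74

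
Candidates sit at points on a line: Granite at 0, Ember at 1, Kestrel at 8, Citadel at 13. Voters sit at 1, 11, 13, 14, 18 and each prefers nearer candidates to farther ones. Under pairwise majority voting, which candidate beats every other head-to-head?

Citadel

With single-peaked preferences on a line, the Condorcet winner is the candidate closest to the median voter.
The median voter (position 13) is closest to Citadel at 13.
Check: Citadel vs Kestrel — voters closer to Citadel: 4 of 5.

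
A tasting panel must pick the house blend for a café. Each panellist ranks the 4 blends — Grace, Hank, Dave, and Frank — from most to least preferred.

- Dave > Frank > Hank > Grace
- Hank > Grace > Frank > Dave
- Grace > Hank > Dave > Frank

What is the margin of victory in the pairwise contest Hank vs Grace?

1

Ballots ranking Hank above Grace: 2.
Ballots ranking Grace above Hank: 1.
Hank wins 2–1, a margin of 1.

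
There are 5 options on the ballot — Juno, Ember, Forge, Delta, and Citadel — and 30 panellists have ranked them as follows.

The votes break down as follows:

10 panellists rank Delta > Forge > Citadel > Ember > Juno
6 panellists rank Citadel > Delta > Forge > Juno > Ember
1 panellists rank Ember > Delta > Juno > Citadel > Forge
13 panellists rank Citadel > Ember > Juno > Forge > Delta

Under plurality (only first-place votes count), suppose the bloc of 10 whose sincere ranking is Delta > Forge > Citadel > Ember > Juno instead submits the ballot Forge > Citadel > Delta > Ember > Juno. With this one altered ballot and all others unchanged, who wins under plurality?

First-place totals with the altered ballot: Juno 0, Ember 1, Forge 10, Delta 0, Citadel 19.
The winner is unchanged: still Citadel.

Citadel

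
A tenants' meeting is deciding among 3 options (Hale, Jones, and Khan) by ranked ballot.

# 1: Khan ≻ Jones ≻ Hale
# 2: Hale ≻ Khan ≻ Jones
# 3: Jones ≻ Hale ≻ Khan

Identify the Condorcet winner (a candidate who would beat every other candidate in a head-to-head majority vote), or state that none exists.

Head-to-head results (3 voters total):
Hale vs Jones: Jones wins 2–1.
Hale vs Khan: Hale wins 2–1.
Jones vs Khan: Khan wins 2–1.
No candidate beats all others: Hale beats Khan beats Jones beats Hale, a majority cycle.

None — there is no Condorcet winner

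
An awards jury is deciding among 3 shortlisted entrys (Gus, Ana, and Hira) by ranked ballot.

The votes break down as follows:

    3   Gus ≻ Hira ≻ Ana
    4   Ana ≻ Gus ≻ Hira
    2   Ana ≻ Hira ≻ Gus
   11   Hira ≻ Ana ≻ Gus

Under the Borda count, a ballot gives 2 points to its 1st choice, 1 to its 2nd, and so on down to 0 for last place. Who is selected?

Hira

Borda scores:
  Gus: 3·2 + 4·1 + 2·0 + 11·0 = 10
  Ana: 3·0 + 4·2 + 2·2 + 11·1 = 23
  Hira: 3·1 + 4·0 + 2·1 + 11·2 = 27
Hira has the highest total.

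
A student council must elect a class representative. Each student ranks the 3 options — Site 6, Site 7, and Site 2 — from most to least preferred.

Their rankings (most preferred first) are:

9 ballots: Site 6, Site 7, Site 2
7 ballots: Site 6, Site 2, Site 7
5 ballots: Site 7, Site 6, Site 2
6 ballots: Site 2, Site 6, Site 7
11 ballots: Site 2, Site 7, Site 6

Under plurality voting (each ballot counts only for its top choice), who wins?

Site 2

First-place vote totals:
  Site 6: 16
  Site 7: 5
  Site 2: 17
Site 2 has the most first-place votes.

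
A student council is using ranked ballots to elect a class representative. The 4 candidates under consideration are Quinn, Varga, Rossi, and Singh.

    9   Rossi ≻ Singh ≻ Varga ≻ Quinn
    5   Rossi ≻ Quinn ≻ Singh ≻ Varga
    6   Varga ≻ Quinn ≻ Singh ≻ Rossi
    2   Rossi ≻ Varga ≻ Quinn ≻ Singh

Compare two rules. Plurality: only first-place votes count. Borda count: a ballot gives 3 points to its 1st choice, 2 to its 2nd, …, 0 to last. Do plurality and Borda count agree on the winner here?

Plurality first-place counts: Quinn 0, Varga 6, Rossi 16, Singh 0 → Rossi.
Borda totals: Quinn 24, Varga 31, Rossi 48, Singh 29 → Rossi.
The two rules agree on Rossi.

Yes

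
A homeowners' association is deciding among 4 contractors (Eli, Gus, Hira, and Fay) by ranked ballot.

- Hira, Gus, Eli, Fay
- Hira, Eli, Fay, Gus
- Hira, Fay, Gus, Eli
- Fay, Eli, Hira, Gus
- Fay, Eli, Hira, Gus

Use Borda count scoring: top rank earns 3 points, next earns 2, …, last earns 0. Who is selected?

Borda scores:
  Eli: 1 + 2 + 0 + 2 + 2 = 7
  Gus: 2 + 0 + 1 + 0 + 0 = 3
  Hira: 3 + 3 + 3 + 1 + 1 = 11
  Fay: 0 + 1 + 2 + 3 + 3 = 9
Hira has the highest total.

Hira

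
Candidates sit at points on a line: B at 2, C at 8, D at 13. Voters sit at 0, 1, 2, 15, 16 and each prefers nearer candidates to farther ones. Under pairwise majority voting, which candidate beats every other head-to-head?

With single-peaked preferences on a line, the Condorcet winner is the candidate closest to the median voter.
The median voter (position 2) is closest to B at 2.
Check: B vs D — voters closer to B: 3 of 5.

B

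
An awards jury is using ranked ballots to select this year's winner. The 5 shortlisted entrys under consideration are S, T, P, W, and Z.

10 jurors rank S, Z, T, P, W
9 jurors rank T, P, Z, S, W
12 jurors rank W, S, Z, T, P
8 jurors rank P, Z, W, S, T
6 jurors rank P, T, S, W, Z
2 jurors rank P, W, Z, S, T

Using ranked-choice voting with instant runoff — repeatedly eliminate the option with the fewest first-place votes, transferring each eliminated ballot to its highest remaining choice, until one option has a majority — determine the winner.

Round 1: P 16, W 12, S 10, T 9, Z 0. Z has the fewest and is eliminated.
Round 2: P 16, W 12, S 10, T 9. T has the fewest and is eliminated.
Round 3: P 25, W 12, S 10. P has a majority.

P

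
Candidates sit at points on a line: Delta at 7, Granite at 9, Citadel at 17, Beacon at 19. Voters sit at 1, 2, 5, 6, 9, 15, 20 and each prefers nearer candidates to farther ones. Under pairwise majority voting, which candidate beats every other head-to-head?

Delta

With single-peaked preferences on a line, the Condorcet winner is the candidate closest to the median voter.
The median voter (position 6) is closest to Delta at 7.
Check: Delta vs Granite — voters closer to Delta: 4 of 7.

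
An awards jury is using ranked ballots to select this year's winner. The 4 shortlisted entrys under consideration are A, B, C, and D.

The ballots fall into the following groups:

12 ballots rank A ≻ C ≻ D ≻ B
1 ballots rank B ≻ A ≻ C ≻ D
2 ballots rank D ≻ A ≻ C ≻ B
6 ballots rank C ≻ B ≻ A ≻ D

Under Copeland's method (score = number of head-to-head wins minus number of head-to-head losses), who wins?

A

Pairwise results:
  A vs B: A wins 14–7.
  A vs C: A wins 15–6.
  A vs D: A wins 19–2.
  B vs C: C wins 20–1.
  B vs D: D wins 14–7.
  C vs D: C wins 19–2.
Copeland scores (wins − losses):
  A: 3 − 0 = 3
  B: 0 − 3 = -3
  C: 2 − 1 = 1
  D: 1 − 2 = -1
A has the best Copeland score.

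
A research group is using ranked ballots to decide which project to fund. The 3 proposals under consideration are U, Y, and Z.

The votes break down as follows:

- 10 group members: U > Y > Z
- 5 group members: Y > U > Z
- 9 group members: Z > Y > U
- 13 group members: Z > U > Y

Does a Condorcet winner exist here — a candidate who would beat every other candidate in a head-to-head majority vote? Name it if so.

Z

Head-to-head results (37 voters total):
U vs Y: U wins 23–14.
U vs Z: Z wins 22–15.
Y vs Z: Z wins 22–15.
Z beats each rival — U (22–15), Y (22–15) — so Z is the Condorcet winner.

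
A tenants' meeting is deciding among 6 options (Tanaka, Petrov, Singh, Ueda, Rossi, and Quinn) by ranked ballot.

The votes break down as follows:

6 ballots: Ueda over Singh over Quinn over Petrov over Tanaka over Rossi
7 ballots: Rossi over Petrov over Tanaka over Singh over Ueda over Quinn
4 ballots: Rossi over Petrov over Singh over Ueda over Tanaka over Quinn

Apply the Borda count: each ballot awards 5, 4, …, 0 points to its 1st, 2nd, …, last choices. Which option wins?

Petrov

Borda scores:
  Tanaka: 6·1 + 7·3 + 4·1 = 31
  Petrov: 6·2 + 7·4 + 4·4 = 56
  Singh: 6·4 + 7·2 + 4·3 = 50
  Ueda: 6·5 + 7·1 + 4·2 = 45
  Rossi: 6·0 + 7·5 + 4·5 = 55
  Quinn: 6·3 + 7·0 + 4·0 = 18
Petrov has the highest total.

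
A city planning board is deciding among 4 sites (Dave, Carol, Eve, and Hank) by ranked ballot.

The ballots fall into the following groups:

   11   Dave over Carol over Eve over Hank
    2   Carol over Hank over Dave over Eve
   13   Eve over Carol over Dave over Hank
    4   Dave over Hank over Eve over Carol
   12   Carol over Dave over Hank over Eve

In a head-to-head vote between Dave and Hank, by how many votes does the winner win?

38

Ballots ranking Dave above Hank: 11+13+4+12 = 40.
Ballots ranking Hank above Dave: 2.
Dave wins 40–2, a margin of 38.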